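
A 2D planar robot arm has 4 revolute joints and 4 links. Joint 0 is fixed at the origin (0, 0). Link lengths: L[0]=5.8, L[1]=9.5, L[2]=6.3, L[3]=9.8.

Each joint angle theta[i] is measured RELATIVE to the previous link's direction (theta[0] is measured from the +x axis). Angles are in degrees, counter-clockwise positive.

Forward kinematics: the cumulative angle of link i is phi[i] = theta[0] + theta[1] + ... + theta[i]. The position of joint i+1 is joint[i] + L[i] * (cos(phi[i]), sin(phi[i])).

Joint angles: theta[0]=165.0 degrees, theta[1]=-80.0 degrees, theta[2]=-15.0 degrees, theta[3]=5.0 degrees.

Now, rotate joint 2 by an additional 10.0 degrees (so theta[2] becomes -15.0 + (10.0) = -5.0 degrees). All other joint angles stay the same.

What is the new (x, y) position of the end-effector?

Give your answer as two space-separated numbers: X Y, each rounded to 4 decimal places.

Answer: -2.8263 26.9320

Derivation:
joint[0] = (0.0000, 0.0000)  (base)
link 0: phi[0] = 165 = 165 deg
  cos(165 deg) = -0.9659, sin(165 deg) = 0.2588
  joint[1] = (0.0000, 0.0000) + 5.8 * (-0.9659, 0.2588) = (0.0000 + -5.6024, 0.0000 + 1.5012) = (-5.6024, 1.5012)
link 1: phi[1] = 165 + -80 = 85 deg
  cos(85 deg) = 0.0872, sin(85 deg) = 0.9962
  joint[2] = (-5.6024, 1.5012) + 9.5 * (0.0872, 0.9962) = (-5.6024 + 0.8280, 1.5012 + 9.4638) = (-4.7744, 10.9650)
link 2: phi[2] = 165 + -80 + -5 = 80 deg
  cos(80 deg) = 0.1736, sin(80 deg) = 0.9848
  joint[3] = (-4.7744, 10.9650) + 6.3 * (0.1736, 0.9848) = (-4.7744 + 1.0940, 10.9650 + 6.2043) = (-3.6804, 17.1693)
link 3: phi[3] = 165 + -80 + -5 + 5 = 85 deg
  cos(85 deg) = 0.0872, sin(85 deg) = 0.9962
  joint[4] = (-3.6804, 17.1693) + 9.8 * (0.0872, 0.9962) = (-3.6804 + 0.8541, 17.1693 + 9.7627) = (-2.8263, 26.9320)
End effector: (-2.8263, 26.9320)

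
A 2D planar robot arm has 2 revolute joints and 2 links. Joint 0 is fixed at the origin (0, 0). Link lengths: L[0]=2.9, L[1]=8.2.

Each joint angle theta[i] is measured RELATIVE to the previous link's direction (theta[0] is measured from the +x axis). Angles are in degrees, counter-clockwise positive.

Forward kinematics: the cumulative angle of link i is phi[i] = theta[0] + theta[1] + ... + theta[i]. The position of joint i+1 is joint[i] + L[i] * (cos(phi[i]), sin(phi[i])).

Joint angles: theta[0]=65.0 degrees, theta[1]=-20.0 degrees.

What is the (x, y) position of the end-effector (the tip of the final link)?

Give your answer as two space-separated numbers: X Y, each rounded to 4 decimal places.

Answer: 7.0239 8.4266

Derivation:
joint[0] = (0.0000, 0.0000)  (base)
link 0: phi[0] = 65 = 65 deg
  cos(65 deg) = 0.4226, sin(65 deg) = 0.9063
  joint[1] = (0.0000, 0.0000) + 2.9 * (0.4226, 0.9063) = (0.0000 + 1.2256, 0.0000 + 2.6283) = (1.2256, 2.6283)
link 1: phi[1] = 65 + -20 = 45 deg
  cos(45 deg) = 0.7071, sin(45 deg) = 0.7071
  joint[2] = (1.2256, 2.6283) + 8.2 * (0.7071, 0.7071) = (1.2256 + 5.7983, 2.6283 + 5.7983) = (7.0239, 8.4266)
End effector: (7.0239, 8.4266)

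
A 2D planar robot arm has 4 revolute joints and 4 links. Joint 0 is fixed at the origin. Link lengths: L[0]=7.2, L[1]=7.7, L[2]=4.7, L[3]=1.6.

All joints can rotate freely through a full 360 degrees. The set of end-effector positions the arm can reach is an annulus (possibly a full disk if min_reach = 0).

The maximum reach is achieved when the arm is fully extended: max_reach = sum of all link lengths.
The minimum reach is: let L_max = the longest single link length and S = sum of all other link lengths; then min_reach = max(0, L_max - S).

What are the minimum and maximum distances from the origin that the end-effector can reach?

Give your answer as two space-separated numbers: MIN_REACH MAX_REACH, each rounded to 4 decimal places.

Link lengths: [7.2, 7.7, 4.7, 1.6]
max_reach = 7.2 + 7.7 + 4.7 + 1.6 = 21.2
L_max = max([7.2, 7.7, 4.7, 1.6]) = 7.7
S (sum of others) = 21.2 - 7.7 = 13.5
min_reach = max(0, 7.7 - 13.5) = max(0, -5.8) = 0

Answer: 0.0000 21.2000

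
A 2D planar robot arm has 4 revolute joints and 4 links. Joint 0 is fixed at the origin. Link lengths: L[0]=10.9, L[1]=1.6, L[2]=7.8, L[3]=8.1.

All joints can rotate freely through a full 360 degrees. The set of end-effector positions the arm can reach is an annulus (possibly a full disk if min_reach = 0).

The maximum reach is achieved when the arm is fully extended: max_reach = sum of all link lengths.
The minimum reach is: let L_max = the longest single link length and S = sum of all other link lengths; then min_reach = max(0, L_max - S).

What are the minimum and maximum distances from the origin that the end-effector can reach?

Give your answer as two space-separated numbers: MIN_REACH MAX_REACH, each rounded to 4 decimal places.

Answer: 0.0000 28.4000

Derivation:
Link lengths: [10.9, 1.6, 7.8, 8.1]
max_reach = 10.9 + 1.6 + 7.8 + 8.1 = 28.4
L_max = max([10.9, 1.6, 7.8, 8.1]) = 10.9
S (sum of others) = 28.4 - 10.9 = 17.5
min_reach = max(0, 10.9 - 17.5) = max(0, -6.6) = 0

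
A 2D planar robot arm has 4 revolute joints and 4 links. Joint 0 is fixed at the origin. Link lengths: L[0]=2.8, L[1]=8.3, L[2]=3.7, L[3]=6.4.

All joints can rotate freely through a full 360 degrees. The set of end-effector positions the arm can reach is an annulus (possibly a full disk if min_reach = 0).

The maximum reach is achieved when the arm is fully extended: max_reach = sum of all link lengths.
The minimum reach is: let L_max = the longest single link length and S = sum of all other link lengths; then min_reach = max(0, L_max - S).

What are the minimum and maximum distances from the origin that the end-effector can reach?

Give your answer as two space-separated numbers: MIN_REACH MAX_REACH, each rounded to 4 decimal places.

Answer: 0.0000 21.2000

Derivation:
Link lengths: [2.8, 8.3, 3.7, 6.4]
max_reach = 2.8 + 8.3 + 3.7 + 6.4 = 21.2
L_max = max([2.8, 8.3, 3.7, 6.4]) = 8.3
S (sum of others) = 21.2 - 8.3 = 12.9
min_reach = max(0, 8.3 - 12.9) = max(0, -4.6) = 0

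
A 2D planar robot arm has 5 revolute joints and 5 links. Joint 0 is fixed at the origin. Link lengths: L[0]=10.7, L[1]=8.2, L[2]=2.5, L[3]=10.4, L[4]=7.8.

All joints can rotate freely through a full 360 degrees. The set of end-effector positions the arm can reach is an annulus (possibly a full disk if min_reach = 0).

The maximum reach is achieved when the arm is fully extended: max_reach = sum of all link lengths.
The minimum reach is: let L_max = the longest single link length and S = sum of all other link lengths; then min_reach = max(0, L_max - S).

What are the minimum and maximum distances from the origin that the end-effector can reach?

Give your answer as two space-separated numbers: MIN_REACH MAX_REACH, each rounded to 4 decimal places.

Answer: 0.0000 39.6000

Derivation:
Link lengths: [10.7, 8.2, 2.5, 10.4, 7.8]
max_reach = 10.7 + 8.2 + 2.5 + 10.4 + 7.8 = 39.6
L_max = max([10.7, 8.2, 2.5, 10.4, 7.8]) = 10.7
S (sum of others) = 39.6 - 10.7 = 28.9
min_reach = max(0, 10.7 - 28.9) = max(0, -18.2) = 0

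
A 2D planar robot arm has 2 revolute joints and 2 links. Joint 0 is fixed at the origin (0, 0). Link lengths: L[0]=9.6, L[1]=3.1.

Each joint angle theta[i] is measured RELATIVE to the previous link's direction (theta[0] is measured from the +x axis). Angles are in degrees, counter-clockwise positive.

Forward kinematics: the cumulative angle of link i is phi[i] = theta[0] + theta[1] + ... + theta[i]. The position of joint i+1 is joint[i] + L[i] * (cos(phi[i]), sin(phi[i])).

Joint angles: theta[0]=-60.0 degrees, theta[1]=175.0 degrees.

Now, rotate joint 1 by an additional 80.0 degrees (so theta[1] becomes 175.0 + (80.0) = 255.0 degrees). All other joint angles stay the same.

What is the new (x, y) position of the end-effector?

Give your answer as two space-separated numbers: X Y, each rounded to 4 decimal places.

joint[0] = (0.0000, 0.0000)  (base)
link 0: phi[0] = -60 = -60 deg
  cos(-60 deg) = 0.5000, sin(-60 deg) = -0.8660
  joint[1] = (0.0000, 0.0000) + 9.6 * (0.5000, -0.8660) = (0.0000 + 4.8000, 0.0000 + -8.3138) = (4.8000, -8.3138)
link 1: phi[1] = -60 + 255 = 195 deg
  cos(195 deg) = -0.9659, sin(195 deg) = -0.2588
  joint[2] = (4.8000, -8.3138) + 3.1 * (-0.9659, -0.2588) = (4.8000 + -2.9944, -8.3138 + -0.8023) = (1.8056, -9.1162)
End effector: (1.8056, -9.1162)

Answer: 1.8056 -9.1162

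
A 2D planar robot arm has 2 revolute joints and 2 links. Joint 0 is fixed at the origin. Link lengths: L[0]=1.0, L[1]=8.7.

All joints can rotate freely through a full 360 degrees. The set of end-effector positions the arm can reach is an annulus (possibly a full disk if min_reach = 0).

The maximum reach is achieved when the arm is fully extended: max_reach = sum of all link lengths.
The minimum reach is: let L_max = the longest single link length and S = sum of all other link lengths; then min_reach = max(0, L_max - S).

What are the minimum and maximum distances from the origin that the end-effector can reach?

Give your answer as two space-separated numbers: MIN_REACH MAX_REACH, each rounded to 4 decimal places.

Link lengths: [1.0, 8.7]
max_reach = 1 + 8.7 = 9.7
L_max = max([1.0, 8.7]) = 8.7
S (sum of others) = 9.7 - 8.7 = 1
min_reach = max(0, 8.7 - 1) = max(0, 7.7) = 7.7

Answer: 7.7000 9.7000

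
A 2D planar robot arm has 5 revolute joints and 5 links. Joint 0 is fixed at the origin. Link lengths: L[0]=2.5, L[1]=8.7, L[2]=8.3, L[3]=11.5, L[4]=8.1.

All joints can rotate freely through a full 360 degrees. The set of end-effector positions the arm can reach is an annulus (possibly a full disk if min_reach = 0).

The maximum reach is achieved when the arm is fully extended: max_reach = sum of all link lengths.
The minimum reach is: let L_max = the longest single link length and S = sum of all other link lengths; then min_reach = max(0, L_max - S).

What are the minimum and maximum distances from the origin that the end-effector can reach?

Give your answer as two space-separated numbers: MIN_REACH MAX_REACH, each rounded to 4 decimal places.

Answer: 0.0000 39.1000

Derivation:
Link lengths: [2.5, 8.7, 8.3, 11.5, 8.1]
max_reach = 2.5 + 8.7 + 8.3 + 11.5 + 8.1 = 39.1
L_max = max([2.5, 8.7, 8.3, 11.5, 8.1]) = 11.5
S (sum of others) = 39.1 - 11.5 = 27.6
min_reach = max(0, 11.5 - 27.6) = max(0, -16.1) = 0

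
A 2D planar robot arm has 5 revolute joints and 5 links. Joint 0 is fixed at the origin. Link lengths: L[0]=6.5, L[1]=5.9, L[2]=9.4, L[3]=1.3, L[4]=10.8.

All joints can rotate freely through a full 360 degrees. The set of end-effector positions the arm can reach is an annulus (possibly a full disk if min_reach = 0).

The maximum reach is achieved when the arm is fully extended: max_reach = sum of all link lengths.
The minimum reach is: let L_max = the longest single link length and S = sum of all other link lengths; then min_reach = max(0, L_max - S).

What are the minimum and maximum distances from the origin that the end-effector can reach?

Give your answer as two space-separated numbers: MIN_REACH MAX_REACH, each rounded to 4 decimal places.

Link lengths: [6.5, 5.9, 9.4, 1.3, 10.8]
max_reach = 6.5 + 5.9 + 9.4 + 1.3 + 10.8 = 33.9
L_max = max([6.5, 5.9, 9.4, 1.3, 10.8]) = 10.8
S (sum of others) = 33.9 - 10.8 = 23.1
min_reach = max(0, 10.8 - 23.1) = max(0, -12.3) = 0

Answer: 0.0000 33.9000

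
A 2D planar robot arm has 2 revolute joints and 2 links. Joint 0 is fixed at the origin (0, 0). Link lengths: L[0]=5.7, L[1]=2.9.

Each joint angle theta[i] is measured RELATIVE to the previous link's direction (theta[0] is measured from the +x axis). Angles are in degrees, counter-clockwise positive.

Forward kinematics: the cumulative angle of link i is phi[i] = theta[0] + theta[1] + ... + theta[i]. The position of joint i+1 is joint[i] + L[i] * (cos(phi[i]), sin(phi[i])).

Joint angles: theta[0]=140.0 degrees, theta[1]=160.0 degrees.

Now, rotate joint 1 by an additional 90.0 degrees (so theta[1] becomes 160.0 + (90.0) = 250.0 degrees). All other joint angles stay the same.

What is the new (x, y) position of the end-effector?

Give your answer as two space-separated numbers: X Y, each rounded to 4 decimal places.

joint[0] = (0.0000, 0.0000)  (base)
link 0: phi[0] = 140 = 140 deg
  cos(140 deg) = -0.7660, sin(140 deg) = 0.6428
  joint[1] = (0.0000, 0.0000) + 5.7 * (-0.7660, 0.6428) = (0.0000 + -4.3665, 0.0000 + 3.6639) = (-4.3665, 3.6639)
link 1: phi[1] = 140 + 250 = 390 deg
  cos(390 deg) = 0.8660, sin(390 deg) = 0.5000
  joint[2] = (-4.3665, 3.6639) + 2.9 * (0.8660, 0.5000) = (-4.3665 + 2.5115, 3.6639 + 1.4500) = (-1.8550, 5.1139)
End effector: (-1.8550, 5.1139)

Answer: -1.8550 5.1139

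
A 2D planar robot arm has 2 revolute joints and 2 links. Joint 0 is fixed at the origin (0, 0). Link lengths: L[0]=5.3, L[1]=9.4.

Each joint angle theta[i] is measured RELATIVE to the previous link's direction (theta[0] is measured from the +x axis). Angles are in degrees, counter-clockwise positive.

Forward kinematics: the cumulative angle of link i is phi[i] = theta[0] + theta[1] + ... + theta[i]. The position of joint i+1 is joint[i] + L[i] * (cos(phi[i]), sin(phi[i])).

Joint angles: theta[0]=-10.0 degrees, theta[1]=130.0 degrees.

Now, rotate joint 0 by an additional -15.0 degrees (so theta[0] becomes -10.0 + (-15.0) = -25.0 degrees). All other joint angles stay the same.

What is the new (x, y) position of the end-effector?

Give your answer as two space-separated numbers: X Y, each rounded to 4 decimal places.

joint[0] = (0.0000, 0.0000)  (base)
link 0: phi[0] = -25 = -25 deg
  cos(-25 deg) = 0.9063, sin(-25 deg) = -0.4226
  joint[1] = (0.0000, 0.0000) + 5.3 * (0.9063, -0.4226) = (0.0000 + 4.8034, 0.0000 + -2.2399) = (4.8034, -2.2399)
link 1: phi[1] = -25 + 130 = 105 deg
  cos(105 deg) = -0.2588, sin(105 deg) = 0.9659
  joint[2] = (4.8034, -2.2399) + 9.4 * (-0.2588, 0.9659) = (4.8034 + -2.4329, -2.2399 + 9.0797) = (2.3705, 6.8398)
End effector: (2.3705, 6.8398)

Answer: 2.3705 6.8398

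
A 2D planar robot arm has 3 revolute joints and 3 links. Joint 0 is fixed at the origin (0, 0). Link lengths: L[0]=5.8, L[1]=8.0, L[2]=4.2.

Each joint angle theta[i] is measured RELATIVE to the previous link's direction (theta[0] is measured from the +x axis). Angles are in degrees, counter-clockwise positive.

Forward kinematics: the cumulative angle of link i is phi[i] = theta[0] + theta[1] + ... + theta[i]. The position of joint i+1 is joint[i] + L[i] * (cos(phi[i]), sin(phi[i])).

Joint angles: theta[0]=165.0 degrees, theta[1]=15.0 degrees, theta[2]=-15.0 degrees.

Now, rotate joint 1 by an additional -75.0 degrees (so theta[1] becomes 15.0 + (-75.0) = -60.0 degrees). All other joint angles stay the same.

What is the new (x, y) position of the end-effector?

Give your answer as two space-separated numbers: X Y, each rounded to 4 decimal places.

Answer: -7.6729 13.4286

Derivation:
joint[0] = (0.0000, 0.0000)  (base)
link 0: phi[0] = 165 = 165 deg
  cos(165 deg) = -0.9659, sin(165 deg) = 0.2588
  joint[1] = (0.0000, 0.0000) + 5.8 * (-0.9659, 0.2588) = (0.0000 + -5.6024, 0.0000 + 1.5012) = (-5.6024, 1.5012)
link 1: phi[1] = 165 + -60 = 105 deg
  cos(105 deg) = -0.2588, sin(105 deg) = 0.9659
  joint[2] = (-5.6024, 1.5012) + 8 * (-0.2588, 0.9659) = (-5.6024 + -2.0706, 1.5012 + 7.7274) = (-7.6729, 9.2286)
link 2: phi[2] = 165 + -60 + -15 = 90 deg
  cos(90 deg) = 0.0000, sin(90 deg) = 1.0000
  joint[3] = (-7.6729, 9.2286) + 4.2 * (0.0000, 1.0000) = (-7.6729 + 0.0000, 9.2286 + 4.2000) = (-7.6729, 13.4286)
End effector: (-7.6729, 13.4286)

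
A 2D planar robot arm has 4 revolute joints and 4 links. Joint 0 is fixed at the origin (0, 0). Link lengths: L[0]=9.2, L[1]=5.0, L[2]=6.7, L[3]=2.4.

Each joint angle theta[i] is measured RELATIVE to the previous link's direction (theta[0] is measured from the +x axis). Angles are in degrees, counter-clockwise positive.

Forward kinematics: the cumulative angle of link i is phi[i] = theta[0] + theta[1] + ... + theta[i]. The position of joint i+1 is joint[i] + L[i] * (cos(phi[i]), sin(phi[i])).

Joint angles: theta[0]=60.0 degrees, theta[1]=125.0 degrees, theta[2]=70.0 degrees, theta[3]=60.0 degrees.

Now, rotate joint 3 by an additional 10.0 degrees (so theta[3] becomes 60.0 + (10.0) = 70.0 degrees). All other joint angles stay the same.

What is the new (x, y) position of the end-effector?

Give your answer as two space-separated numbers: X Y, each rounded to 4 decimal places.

joint[0] = (0.0000, 0.0000)  (base)
link 0: phi[0] = 60 = 60 deg
  cos(60 deg) = 0.5000, sin(60 deg) = 0.8660
  joint[1] = (0.0000, 0.0000) + 9.2 * (0.5000, 0.8660) = (0.0000 + 4.6000, 0.0000 + 7.9674) = (4.6000, 7.9674)
link 1: phi[1] = 60 + 125 = 185 deg
  cos(185 deg) = -0.9962, sin(185 deg) = -0.0872
  joint[2] = (4.6000, 7.9674) + 5 * (-0.9962, -0.0872) = (4.6000 + -4.9810, 7.9674 + -0.4358) = (-0.3810, 7.5317)
link 2: phi[2] = 60 + 125 + 70 = 255 deg
  cos(255 deg) = -0.2588, sin(255 deg) = -0.9659
  joint[3] = (-0.3810, 7.5317) + 6.7 * (-0.2588, -0.9659) = (-0.3810 + -1.7341, 7.5317 + -6.4717) = (-2.1151, 1.0600)
link 3: phi[3] = 60 + 125 + 70 + 70 = 325 deg
  cos(325 deg) = 0.8192, sin(325 deg) = -0.5736
  joint[4] = (-2.1151, 1.0600) + 2.4 * (0.8192, -0.5736) = (-2.1151 + 1.9660, 1.0600 + -1.3766) = (-0.1491, -0.3166)
End effector: (-0.1491, -0.3166)

Answer: -0.1491 -0.3166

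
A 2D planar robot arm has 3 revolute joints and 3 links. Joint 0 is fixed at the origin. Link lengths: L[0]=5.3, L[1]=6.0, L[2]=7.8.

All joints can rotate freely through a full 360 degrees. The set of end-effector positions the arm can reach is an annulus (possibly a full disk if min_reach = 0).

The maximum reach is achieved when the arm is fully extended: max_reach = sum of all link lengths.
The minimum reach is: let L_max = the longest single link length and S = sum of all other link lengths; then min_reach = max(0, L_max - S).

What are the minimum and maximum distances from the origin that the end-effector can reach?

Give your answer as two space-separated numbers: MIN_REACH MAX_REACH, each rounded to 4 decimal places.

Link lengths: [5.3, 6.0, 7.8]
max_reach = 5.3 + 6 + 7.8 = 19.1
L_max = max([5.3, 6.0, 7.8]) = 7.8
S (sum of others) = 19.1 - 7.8 = 11.3
min_reach = max(0, 7.8 - 11.3) = max(0, -3.5) = 0

Answer: 0.0000 19.1000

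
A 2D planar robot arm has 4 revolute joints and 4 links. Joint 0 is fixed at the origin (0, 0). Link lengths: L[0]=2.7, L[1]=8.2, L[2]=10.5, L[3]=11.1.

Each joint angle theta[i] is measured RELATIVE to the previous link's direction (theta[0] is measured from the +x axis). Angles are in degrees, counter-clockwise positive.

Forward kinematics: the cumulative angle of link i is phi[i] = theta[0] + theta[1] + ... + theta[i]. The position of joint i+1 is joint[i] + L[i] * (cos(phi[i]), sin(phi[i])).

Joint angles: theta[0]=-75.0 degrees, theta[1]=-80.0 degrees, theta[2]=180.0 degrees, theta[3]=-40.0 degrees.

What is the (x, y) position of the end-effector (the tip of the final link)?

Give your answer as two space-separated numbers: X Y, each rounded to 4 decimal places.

joint[0] = (0.0000, 0.0000)  (base)
link 0: phi[0] = -75 = -75 deg
  cos(-75 deg) = 0.2588, sin(-75 deg) = -0.9659
  joint[1] = (0.0000, 0.0000) + 2.7 * (0.2588, -0.9659) = (0.0000 + 0.6988, 0.0000 + -2.6080) = (0.6988, -2.6080)
link 1: phi[1] = -75 + -80 = -155 deg
  cos(-155 deg) = -0.9063, sin(-155 deg) = -0.4226
  joint[2] = (0.6988, -2.6080) + 8.2 * (-0.9063, -0.4226) = (0.6988 + -7.4317, -2.6080 + -3.4655) = (-6.7329, -6.0735)
link 2: phi[2] = -75 + -80 + 180 = 25 deg
  cos(25 deg) = 0.9063, sin(25 deg) = 0.4226
  joint[3] = (-6.7329, -6.0735) + 10.5 * (0.9063, 0.4226) = (-6.7329 + 9.5162, -6.0735 + 4.4375) = (2.7833, -1.6360)
link 3: phi[3] = -75 + -80 + 180 + -40 = -15 deg
  cos(-15 deg) = 0.9659, sin(-15 deg) = -0.2588
  joint[4] = (2.7833, -1.6360) + 11.1 * (0.9659, -0.2588) = (2.7833 + 10.7218, -1.6360 + -2.8729) = (13.5051, -4.5089)
End effector: (13.5051, -4.5089)

Answer: 13.5051 -4.5089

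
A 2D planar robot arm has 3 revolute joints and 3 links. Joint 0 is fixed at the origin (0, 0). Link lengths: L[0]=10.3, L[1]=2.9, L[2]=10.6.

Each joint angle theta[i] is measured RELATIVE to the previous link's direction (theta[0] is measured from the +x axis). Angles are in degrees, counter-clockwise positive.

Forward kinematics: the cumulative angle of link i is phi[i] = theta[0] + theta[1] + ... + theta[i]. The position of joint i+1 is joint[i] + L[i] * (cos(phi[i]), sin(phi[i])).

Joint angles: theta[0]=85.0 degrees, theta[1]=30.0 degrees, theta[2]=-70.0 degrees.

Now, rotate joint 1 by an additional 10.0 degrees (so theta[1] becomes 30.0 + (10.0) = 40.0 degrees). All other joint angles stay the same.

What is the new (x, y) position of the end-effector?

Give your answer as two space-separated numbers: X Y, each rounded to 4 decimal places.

Answer: 5.3142 21.3194

Derivation:
joint[0] = (0.0000, 0.0000)  (base)
link 0: phi[0] = 85 = 85 deg
  cos(85 deg) = 0.0872, sin(85 deg) = 0.9962
  joint[1] = (0.0000, 0.0000) + 10.3 * (0.0872, 0.9962) = (0.0000 + 0.8977, 0.0000 + 10.2608) = (0.8977, 10.2608)
link 1: phi[1] = 85 + 40 = 125 deg
  cos(125 deg) = -0.5736, sin(125 deg) = 0.8192
  joint[2] = (0.8977, 10.2608) + 2.9 * (-0.5736, 0.8192) = (0.8977 + -1.6634, 10.2608 + 2.3755) = (-0.7657, 12.6363)
link 2: phi[2] = 85 + 40 + -70 = 55 deg
  cos(55 deg) = 0.5736, sin(55 deg) = 0.8192
  joint[3] = (-0.7657, 12.6363) + 10.6 * (0.5736, 0.8192) = (-0.7657 + 6.0799, 12.6363 + 8.6830) = (5.3142, 21.3194)
End effector: (5.3142, 21.3194)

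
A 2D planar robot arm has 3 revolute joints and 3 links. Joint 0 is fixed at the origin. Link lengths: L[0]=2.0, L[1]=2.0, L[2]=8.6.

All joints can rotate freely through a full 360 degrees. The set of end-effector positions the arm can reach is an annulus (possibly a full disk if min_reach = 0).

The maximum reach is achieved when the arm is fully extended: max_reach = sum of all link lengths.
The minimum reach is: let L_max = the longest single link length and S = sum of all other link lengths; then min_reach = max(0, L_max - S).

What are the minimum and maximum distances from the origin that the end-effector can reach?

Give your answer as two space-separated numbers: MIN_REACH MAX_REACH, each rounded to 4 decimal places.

Link lengths: [2.0, 2.0, 8.6]
max_reach = 2 + 2 + 8.6 = 12.6
L_max = max([2.0, 2.0, 8.6]) = 8.6
S (sum of others) = 12.6 - 8.6 = 4
min_reach = max(0, 8.6 - 4) = max(0, 4.6) = 4.6

Answer: 4.6000 12.6000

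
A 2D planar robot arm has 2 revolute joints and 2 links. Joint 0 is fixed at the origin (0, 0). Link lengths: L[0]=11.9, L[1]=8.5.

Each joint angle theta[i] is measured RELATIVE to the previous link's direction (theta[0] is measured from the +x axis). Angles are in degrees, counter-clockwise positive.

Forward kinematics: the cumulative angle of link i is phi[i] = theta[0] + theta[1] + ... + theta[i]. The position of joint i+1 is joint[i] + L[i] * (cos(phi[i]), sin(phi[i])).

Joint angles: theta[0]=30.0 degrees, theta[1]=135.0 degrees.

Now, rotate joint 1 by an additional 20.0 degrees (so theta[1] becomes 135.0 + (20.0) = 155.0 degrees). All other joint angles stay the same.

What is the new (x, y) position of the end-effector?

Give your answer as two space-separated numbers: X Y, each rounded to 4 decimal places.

joint[0] = (0.0000, 0.0000)  (base)
link 0: phi[0] = 30 = 30 deg
  cos(30 deg) = 0.8660, sin(30 deg) = 0.5000
  joint[1] = (0.0000, 0.0000) + 11.9 * (0.8660, 0.5000) = (0.0000 + 10.3057, 0.0000 + 5.9500) = (10.3057, 5.9500)
link 1: phi[1] = 30 + 155 = 185 deg
  cos(185 deg) = -0.9962, sin(185 deg) = -0.0872
  joint[2] = (10.3057, 5.9500) + 8.5 * (-0.9962, -0.0872) = (10.3057 + -8.4677, 5.9500 + -0.7408) = (1.8380, 5.2092)
End effector: (1.8380, 5.2092)

Answer: 1.8380 5.2092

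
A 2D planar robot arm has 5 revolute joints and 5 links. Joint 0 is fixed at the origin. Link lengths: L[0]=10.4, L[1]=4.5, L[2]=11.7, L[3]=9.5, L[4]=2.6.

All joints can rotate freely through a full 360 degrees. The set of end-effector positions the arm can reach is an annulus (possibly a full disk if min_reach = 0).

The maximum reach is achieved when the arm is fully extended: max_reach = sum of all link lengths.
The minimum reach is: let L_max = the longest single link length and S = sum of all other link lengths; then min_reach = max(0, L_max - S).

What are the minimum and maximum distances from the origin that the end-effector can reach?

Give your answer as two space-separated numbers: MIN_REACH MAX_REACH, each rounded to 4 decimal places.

Link lengths: [10.4, 4.5, 11.7, 9.5, 2.6]
max_reach = 10.4 + 4.5 + 11.7 + 9.5 + 2.6 = 38.7
L_max = max([10.4, 4.5, 11.7, 9.5, 2.6]) = 11.7
S (sum of others) = 38.7 - 11.7 = 27
min_reach = max(0, 11.7 - 27) = max(0, -15.3) = 0

Answer: 0.0000 38.7000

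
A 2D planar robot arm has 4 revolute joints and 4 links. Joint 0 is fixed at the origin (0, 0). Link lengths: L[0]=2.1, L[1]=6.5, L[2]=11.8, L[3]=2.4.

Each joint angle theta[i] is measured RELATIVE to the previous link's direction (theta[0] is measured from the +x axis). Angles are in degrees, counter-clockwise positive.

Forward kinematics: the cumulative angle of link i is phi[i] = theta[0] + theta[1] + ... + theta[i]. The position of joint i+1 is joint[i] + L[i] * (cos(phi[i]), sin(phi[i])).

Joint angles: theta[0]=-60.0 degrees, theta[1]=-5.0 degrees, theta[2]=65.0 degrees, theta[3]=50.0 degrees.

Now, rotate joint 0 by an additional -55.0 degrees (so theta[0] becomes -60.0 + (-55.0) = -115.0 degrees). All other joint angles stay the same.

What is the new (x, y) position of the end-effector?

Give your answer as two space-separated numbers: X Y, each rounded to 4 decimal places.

Answer: 5.0216 -17.4076

Derivation:
joint[0] = (0.0000, 0.0000)  (base)
link 0: phi[0] = -115 = -115 deg
  cos(-115 deg) = -0.4226, sin(-115 deg) = -0.9063
  joint[1] = (0.0000, 0.0000) + 2.1 * (-0.4226, -0.9063) = (0.0000 + -0.8875, 0.0000 + -1.9032) = (-0.8875, -1.9032)
link 1: phi[1] = -115 + -5 = -120 deg
  cos(-120 deg) = -0.5000, sin(-120 deg) = -0.8660
  joint[2] = (-0.8875, -1.9032) + 6.5 * (-0.5000, -0.8660) = (-0.8875 + -3.2500, -1.9032 + -5.6292) = (-4.1375, -7.5324)
link 2: phi[2] = -115 + -5 + 65 = -55 deg
  cos(-55 deg) = 0.5736, sin(-55 deg) = -0.8192
  joint[3] = (-4.1375, -7.5324) + 11.8 * (0.5736, -0.8192) = (-4.1375 + 6.7682, -7.5324 + -9.6660) = (2.6307, -17.1984)
link 3: phi[3] = -115 + -5 + 65 + 50 = -5 deg
  cos(-5 deg) = 0.9962, sin(-5 deg) = -0.0872
  joint[4] = (2.6307, -17.1984) + 2.4 * (0.9962, -0.0872) = (2.6307 + 2.3909, -17.1984 + -0.2092) = (5.0216, -17.4076)
End effector: (5.0216, -17.4076)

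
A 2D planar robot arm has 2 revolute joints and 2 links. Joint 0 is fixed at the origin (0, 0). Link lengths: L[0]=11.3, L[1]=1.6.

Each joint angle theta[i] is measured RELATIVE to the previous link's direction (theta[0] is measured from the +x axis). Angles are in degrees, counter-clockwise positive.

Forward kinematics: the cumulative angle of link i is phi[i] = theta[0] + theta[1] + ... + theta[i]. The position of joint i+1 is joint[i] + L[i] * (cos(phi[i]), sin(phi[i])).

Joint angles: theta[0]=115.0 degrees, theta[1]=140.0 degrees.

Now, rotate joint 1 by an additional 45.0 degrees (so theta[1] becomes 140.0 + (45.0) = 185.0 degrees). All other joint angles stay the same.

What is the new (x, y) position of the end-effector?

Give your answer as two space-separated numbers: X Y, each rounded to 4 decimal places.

Answer: -3.9756 8.8556

Derivation:
joint[0] = (0.0000, 0.0000)  (base)
link 0: phi[0] = 115 = 115 deg
  cos(115 deg) = -0.4226, sin(115 deg) = 0.9063
  joint[1] = (0.0000, 0.0000) + 11.3 * (-0.4226, 0.9063) = (0.0000 + -4.7756, 0.0000 + 10.2413) = (-4.7756, 10.2413)
link 1: phi[1] = 115 + 185 = 300 deg
  cos(300 deg) = 0.5000, sin(300 deg) = -0.8660
  joint[2] = (-4.7756, 10.2413) + 1.6 * (0.5000, -0.8660) = (-4.7756 + 0.8000, 10.2413 + -1.3856) = (-3.9756, 8.8556)
End effector: (-3.9756, 8.8556)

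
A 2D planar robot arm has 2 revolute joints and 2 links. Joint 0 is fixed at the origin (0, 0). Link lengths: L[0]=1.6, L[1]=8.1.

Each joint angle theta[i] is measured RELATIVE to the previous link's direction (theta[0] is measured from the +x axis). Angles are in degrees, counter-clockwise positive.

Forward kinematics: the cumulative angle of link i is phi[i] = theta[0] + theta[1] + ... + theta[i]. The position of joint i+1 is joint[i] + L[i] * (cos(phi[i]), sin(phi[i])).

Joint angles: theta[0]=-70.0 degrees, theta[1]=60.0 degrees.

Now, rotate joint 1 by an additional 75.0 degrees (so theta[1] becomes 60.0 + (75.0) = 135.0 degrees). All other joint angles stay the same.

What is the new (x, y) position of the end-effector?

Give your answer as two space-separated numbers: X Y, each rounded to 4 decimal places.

joint[0] = (0.0000, 0.0000)  (base)
link 0: phi[0] = -70 = -70 deg
  cos(-70 deg) = 0.3420, sin(-70 deg) = -0.9397
  joint[1] = (0.0000, 0.0000) + 1.6 * (0.3420, -0.9397) = (0.0000 + 0.5472, 0.0000 + -1.5035) = (0.5472, -1.5035)
link 1: phi[1] = -70 + 135 = 65 deg
  cos(65 deg) = 0.4226, sin(65 deg) = 0.9063
  joint[2] = (0.5472, -1.5035) + 8.1 * (0.4226, 0.9063) = (0.5472 + 3.4232, -1.5035 + 7.3411) = (3.9704, 5.8376)
End effector: (3.9704, 5.8376)

Answer: 3.9704 5.8376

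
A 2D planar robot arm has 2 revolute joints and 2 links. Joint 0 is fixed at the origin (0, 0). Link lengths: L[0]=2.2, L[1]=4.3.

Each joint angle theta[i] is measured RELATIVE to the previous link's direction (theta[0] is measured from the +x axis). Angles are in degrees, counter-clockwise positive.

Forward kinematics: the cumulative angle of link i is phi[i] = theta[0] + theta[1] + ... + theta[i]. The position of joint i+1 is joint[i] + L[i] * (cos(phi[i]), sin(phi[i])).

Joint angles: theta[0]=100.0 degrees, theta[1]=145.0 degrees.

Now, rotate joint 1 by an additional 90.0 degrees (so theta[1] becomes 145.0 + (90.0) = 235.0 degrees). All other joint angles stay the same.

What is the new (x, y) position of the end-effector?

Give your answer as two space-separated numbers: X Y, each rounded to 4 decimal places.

Answer: 3.5151 0.3493

Derivation:
joint[0] = (0.0000, 0.0000)  (base)
link 0: phi[0] = 100 = 100 deg
  cos(100 deg) = -0.1736, sin(100 deg) = 0.9848
  joint[1] = (0.0000, 0.0000) + 2.2 * (-0.1736, 0.9848) = (0.0000 + -0.3820, 0.0000 + 2.1666) = (-0.3820, 2.1666)
link 1: phi[1] = 100 + 235 = 335 deg
  cos(335 deg) = 0.9063, sin(335 deg) = -0.4226
  joint[2] = (-0.3820, 2.1666) + 4.3 * (0.9063, -0.4226) = (-0.3820 + 3.8971, 2.1666 + -1.8173) = (3.5151, 0.3493)
End effector: (3.5151, 0.3493)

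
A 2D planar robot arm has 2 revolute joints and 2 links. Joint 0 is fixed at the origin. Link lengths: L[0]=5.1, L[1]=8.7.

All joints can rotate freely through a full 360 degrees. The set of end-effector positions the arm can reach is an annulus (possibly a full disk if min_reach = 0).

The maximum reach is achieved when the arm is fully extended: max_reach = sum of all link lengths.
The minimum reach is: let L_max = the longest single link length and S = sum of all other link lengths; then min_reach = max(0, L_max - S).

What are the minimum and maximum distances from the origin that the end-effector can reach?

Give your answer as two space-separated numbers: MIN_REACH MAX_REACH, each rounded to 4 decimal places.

Answer: 3.6000 13.8000

Derivation:
Link lengths: [5.1, 8.7]
max_reach = 5.1 + 8.7 = 13.8
L_max = max([5.1, 8.7]) = 8.7
S (sum of others) = 13.8 - 8.7 = 5.1
min_reach = max(0, 8.7 - 5.1) = max(0, 3.6) = 3.6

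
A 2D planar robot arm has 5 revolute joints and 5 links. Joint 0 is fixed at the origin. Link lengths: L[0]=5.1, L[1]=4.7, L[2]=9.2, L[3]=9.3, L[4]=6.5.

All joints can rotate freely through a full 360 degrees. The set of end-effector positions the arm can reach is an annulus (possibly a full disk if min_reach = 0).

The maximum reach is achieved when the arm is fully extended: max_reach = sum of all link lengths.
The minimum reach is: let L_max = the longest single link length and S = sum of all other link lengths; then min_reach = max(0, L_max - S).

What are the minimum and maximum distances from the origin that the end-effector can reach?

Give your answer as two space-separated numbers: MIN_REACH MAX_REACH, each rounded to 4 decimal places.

Link lengths: [5.1, 4.7, 9.2, 9.3, 6.5]
max_reach = 5.1 + 4.7 + 9.2 + 9.3 + 6.5 = 34.8
L_max = max([5.1, 4.7, 9.2, 9.3, 6.5]) = 9.3
S (sum of others) = 34.8 - 9.3 = 25.5
min_reach = max(0, 9.3 - 25.5) = max(0, -16.2) = 0

Answer: 0.0000 34.8000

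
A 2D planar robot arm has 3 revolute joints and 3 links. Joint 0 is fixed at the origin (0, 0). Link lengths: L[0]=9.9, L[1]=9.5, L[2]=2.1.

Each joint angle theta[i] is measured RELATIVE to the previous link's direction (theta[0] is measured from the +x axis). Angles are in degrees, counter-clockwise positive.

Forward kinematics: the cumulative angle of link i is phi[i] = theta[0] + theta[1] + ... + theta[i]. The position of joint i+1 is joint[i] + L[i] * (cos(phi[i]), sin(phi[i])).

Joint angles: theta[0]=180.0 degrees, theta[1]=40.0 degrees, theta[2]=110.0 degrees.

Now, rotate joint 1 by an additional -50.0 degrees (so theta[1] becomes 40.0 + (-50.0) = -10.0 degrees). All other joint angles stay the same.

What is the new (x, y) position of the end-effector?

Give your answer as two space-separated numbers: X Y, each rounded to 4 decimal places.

Answer: -18.8910 -0.4184

Derivation:
joint[0] = (0.0000, 0.0000)  (base)
link 0: phi[0] = 180 = 180 deg
  cos(180 deg) = -1.0000, sin(180 deg) = 0.0000
  joint[1] = (0.0000, 0.0000) + 9.9 * (-1.0000, 0.0000) = (0.0000 + -9.9000, 0.0000 + 0.0000) = (-9.9000, 0.0000)
link 1: phi[1] = 180 + -10 = 170 deg
  cos(170 deg) = -0.9848, sin(170 deg) = 0.1736
  joint[2] = (-9.9000, 0.0000) + 9.5 * (-0.9848, 0.1736) = (-9.9000 + -9.3557, 0.0000 + 1.6497) = (-19.2557, 1.6497)
link 2: phi[2] = 180 + -10 + 110 = 280 deg
  cos(280 deg) = 0.1736, sin(280 deg) = -0.9848
  joint[3] = (-19.2557, 1.6497) + 2.1 * (0.1736, -0.9848) = (-19.2557 + 0.3647, 1.6497 + -2.0681) = (-18.8910, -0.4184)
End effector: (-18.8910, -0.4184)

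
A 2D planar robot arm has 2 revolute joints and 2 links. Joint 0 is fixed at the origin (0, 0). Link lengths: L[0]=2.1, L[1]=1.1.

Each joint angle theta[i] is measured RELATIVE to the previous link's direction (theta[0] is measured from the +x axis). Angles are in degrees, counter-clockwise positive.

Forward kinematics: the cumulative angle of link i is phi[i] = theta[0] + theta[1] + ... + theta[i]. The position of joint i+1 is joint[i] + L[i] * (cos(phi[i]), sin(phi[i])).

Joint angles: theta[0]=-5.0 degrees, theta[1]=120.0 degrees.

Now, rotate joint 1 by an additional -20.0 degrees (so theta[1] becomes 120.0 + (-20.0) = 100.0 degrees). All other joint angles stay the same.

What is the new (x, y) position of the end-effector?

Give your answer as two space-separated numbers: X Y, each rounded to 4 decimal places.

joint[0] = (0.0000, 0.0000)  (base)
link 0: phi[0] = -5 = -5 deg
  cos(-5 deg) = 0.9962, sin(-5 deg) = -0.0872
  joint[1] = (0.0000, 0.0000) + 2.1 * (0.9962, -0.0872) = (0.0000 + 2.0920, 0.0000 + -0.1830) = (2.0920, -0.1830)
link 1: phi[1] = -5 + 100 = 95 deg
  cos(95 deg) = -0.0872, sin(95 deg) = 0.9962
  joint[2] = (2.0920, -0.1830) + 1.1 * (-0.0872, 0.9962) = (2.0920 + -0.0959, -0.1830 + 1.0958) = (1.9961, 0.9128)
End effector: (1.9961, 0.9128)

Answer: 1.9961 0.9128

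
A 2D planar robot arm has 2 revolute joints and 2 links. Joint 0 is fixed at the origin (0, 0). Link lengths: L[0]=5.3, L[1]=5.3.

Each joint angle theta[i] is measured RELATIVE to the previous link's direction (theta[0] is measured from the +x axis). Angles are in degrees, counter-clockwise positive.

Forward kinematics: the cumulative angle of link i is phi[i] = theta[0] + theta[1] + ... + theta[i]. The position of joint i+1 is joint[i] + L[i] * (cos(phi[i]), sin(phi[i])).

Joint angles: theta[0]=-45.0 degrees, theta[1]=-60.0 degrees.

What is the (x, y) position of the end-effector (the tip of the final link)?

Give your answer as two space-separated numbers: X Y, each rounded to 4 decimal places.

joint[0] = (0.0000, 0.0000)  (base)
link 0: phi[0] = -45 = -45 deg
  cos(-45 deg) = 0.7071, sin(-45 deg) = -0.7071
  joint[1] = (0.0000, 0.0000) + 5.3 * (0.7071, -0.7071) = (0.0000 + 3.7477, 0.0000 + -3.7477) = (3.7477, -3.7477)
link 1: phi[1] = -45 + -60 = -105 deg
  cos(-105 deg) = -0.2588, sin(-105 deg) = -0.9659
  joint[2] = (3.7477, -3.7477) + 5.3 * (-0.2588, -0.9659) = (3.7477 + -1.3717, -3.7477 + -5.1194) = (2.3759, -8.8671)
End effector: (2.3759, -8.8671)

Answer: 2.3759 -8.8671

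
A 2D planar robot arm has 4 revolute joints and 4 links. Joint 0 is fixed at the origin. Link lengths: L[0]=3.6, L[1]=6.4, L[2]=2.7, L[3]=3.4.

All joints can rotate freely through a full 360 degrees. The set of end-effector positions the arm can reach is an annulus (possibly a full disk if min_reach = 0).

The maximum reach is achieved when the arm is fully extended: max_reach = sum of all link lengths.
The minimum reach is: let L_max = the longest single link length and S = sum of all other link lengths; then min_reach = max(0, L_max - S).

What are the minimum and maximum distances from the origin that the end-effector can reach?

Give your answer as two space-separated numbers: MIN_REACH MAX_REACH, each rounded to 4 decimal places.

Link lengths: [3.6, 6.4, 2.7, 3.4]
max_reach = 3.6 + 6.4 + 2.7 + 3.4 = 16.1
L_max = max([3.6, 6.4, 2.7, 3.4]) = 6.4
S (sum of others) = 16.1 - 6.4 = 9.7
min_reach = max(0, 6.4 - 9.7) = max(0, -3.3) = 0

Answer: 0.0000 16.1000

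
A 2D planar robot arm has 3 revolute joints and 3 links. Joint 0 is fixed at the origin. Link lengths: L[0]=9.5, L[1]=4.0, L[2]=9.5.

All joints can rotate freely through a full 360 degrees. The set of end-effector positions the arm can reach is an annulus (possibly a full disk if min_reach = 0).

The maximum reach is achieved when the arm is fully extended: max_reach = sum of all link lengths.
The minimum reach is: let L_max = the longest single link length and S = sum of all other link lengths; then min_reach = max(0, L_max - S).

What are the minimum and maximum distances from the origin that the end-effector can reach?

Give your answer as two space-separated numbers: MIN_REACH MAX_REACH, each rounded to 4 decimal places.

Answer: 0.0000 23.0000

Derivation:
Link lengths: [9.5, 4.0, 9.5]
max_reach = 9.5 + 4 + 9.5 = 23
L_max = max([9.5, 4.0, 9.5]) = 9.5
S (sum of others) = 23 - 9.5 = 13.5
min_reach = max(0, 9.5 - 13.5) = max(0, -4) = 0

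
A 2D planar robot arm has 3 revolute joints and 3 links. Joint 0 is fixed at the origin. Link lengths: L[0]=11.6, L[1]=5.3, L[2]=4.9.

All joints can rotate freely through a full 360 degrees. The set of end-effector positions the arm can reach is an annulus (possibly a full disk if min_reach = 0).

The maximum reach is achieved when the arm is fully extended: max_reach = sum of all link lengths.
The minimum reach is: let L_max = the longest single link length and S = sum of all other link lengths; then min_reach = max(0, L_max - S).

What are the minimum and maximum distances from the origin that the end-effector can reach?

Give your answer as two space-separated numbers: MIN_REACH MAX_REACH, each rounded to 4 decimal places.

Answer: 1.4000 21.8000

Derivation:
Link lengths: [11.6, 5.3, 4.9]
max_reach = 11.6 + 5.3 + 4.9 = 21.8
L_max = max([11.6, 5.3, 4.9]) = 11.6
S (sum of others) = 21.8 - 11.6 = 10.2
min_reach = max(0, 11.6 - 10.2) = max(0, 1.4) = 1.4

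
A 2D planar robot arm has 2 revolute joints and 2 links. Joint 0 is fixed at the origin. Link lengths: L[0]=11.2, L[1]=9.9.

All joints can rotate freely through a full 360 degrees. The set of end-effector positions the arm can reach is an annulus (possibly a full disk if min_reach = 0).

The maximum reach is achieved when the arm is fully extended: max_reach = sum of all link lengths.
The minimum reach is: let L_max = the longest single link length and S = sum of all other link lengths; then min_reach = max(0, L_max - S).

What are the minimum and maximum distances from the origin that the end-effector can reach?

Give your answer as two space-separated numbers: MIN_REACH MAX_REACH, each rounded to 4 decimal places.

Answer: 1.3000 21.1000

Derivation:
Link lengths: [11.2, 9.9]
max_reach = 11.2 + 9.9 = 21.1
L_max = max([11.2, 9.9]) = 11.2
S (sum of others) = 21.1 - 11.2 = 9.9
min_reach = max(0, 11.2 - 9.9) = max(0, 1.3) = 1.3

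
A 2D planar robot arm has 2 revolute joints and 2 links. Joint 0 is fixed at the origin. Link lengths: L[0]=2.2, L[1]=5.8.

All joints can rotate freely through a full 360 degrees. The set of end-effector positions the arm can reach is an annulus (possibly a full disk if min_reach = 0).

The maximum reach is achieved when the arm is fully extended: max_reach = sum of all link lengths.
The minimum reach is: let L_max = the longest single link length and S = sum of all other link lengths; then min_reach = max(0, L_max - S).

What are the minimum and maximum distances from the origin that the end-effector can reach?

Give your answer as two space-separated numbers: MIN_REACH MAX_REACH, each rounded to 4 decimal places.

Link lengths: [2.2, 5.8]
max_reach = 2.2 + 5.8 = 8
L_max = max([2.2, 5.8]) = 5.8
S (sum of others) = 8 - 5.8 = 2.2
min_reach = max(0, 5.8 - 2.2) = max(0, 3.6) = 3.6

Answer: 3.6000 8.0000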